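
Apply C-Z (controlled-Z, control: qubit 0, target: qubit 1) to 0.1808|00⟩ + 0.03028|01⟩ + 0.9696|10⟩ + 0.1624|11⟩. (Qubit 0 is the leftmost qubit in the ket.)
0.1808|00⟩ + 0.03028|01⟩ + 0.9696|10⟩ - 0.1624|11⟩

C-Z leaves the control-|0⟩ kets |00⟩, |01⟩ unchanged and applies Z to qubit 1 on the control-|1⟩ pair (|10⟩, |11⟩).
Z = [[1, 0], [0, -1]].
With a = amp(|10⟩) = 0.9696 and b = amp(|11⟩) = 0.1624:
new amp(|10⟩) = (1)·a = 0.9696
new amp(|11⟩) = (-1)·b = -0.1624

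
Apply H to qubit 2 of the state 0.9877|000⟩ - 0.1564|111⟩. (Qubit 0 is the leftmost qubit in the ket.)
0.6984|000⟩ + 0.6984|001⟩ - 0.1106|110⟩ + 0.1106|111⟩

H on qubit 2 mixes each pair of kets that differ only in qubit 2: amplitudes (a, b) of (|…0…⟩, |…1…⟩) become ((a + b)/√2, (a − b)/√2). Kets absent from the input have amplitude 0.
(|000⟩, |001⟩): (a, b) = (0.9877, 0) → (0.6984, 0.6984)
(|110⟩, |111⟩): (a, b) = (0, -0.1564) → (-0.1106, 0.1106)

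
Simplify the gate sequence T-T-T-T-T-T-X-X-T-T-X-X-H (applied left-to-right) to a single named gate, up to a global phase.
H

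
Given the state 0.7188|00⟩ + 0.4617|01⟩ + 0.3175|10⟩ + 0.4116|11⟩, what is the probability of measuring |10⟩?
0.1008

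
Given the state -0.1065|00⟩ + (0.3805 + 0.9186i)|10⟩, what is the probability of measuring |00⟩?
0.01134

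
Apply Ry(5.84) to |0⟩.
-0.9755|0⟩ + 0.2198|1⟩

Ry(5.84) = [[cos(θ/2), −sin(θ/2)], [sin(θ/2), cos(θ/2)]]; θ = 5.84, cos(θ/2) ≈ -0.975549, sin(θ/2) ≈ 0.219784.
With a = amp(|0⟩) = 1 and b = amp(|1⟩) = 0:
new amp(|0⟩) = (-0.975549)·a + (-0.219784)·b = -0.9755
new amp(|1⟩) = (0.219784)·a + (-0.975549)·b = 0.2198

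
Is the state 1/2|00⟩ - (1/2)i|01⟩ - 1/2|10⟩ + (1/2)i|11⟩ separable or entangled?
Separable

Writing the state as a|00⟩ + b|01⟩ + c|10⟩ + d|11⟩, it is a product state iff ad − bc = 0.
Here (a, b, c, d) = (1/2, -(1/2)i, -1/2, (1/2)i): ad − bc = (1/2)((1/2)i) − (-(1/2)i)(-1/2) = 0, so the state is separable.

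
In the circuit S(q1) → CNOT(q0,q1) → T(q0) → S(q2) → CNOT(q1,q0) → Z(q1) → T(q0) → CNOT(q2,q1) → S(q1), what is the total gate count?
9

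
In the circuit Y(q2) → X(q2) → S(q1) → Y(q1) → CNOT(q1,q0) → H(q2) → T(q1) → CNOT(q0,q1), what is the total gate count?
8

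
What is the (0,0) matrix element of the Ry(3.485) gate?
-0.1709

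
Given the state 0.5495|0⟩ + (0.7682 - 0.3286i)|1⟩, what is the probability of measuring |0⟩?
0.302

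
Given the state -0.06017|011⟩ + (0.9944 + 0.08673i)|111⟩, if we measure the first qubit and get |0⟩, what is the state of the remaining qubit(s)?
-|11⟩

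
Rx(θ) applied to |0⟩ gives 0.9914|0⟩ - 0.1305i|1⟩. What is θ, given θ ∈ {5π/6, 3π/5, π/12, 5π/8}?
π/12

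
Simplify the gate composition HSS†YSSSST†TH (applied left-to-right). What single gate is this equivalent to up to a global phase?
Y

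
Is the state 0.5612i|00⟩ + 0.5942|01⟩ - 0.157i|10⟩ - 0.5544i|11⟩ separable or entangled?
Entangled

Writing the state as a|00⟩ + b|01⟩ + c|10⟩ + d|11⟩, it is a product state iff ad − bc = 0.
Here (a, b, c, d) = (0.5612i, 0.5942, -0.157i, -0.5544i): ad − bc = (0.5612i)(-0.5544i) − (0.5942)(-0.157i) = (0.3111 + 0.09329i) ≠ 0, so the state is entangled.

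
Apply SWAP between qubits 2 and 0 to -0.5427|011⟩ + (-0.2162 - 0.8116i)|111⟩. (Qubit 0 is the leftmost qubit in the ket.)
-0.5427|110⟩ + (-0.2162 - 0.8116i)|111⟩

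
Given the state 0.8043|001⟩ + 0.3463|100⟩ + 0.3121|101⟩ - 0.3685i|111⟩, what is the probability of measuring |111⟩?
0.1358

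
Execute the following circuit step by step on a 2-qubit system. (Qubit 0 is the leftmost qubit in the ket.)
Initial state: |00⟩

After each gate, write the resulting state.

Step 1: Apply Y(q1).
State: i|01⟩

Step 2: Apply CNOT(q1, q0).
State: i|11⟩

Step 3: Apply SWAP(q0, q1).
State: i|11⟩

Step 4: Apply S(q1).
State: -|11⟩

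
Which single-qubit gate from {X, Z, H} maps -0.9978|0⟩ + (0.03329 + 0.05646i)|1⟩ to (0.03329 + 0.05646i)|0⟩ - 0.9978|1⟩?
X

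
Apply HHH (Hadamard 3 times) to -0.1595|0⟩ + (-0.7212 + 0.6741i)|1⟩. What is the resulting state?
(-0.6227 + 0.4767i)|0⟩ + (0.3972 - 0.4767i)|1⟩

H² = I, so H^3 = H: a single Hadamard. With (a, b) = (-0.1595, (-0.7212 + 0.6741i)), H gives ((a + b)/√2, (a − b)/√2) = ((-0.6227 + 0.4767i), (0.3972 - 0.4767i)).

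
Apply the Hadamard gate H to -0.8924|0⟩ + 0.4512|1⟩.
-0.312|0⟩ - 0.9501|1⟩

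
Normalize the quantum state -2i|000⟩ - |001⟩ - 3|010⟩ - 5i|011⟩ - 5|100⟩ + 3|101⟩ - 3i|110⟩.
-0.2209i|000⟩ - 0.1104|001⟩ - 0.3313|010⟩ - 0.5522i|011⟩ - 0.5522|100⟩ + 0.3313|101⟩ - 0.3313i|110⟩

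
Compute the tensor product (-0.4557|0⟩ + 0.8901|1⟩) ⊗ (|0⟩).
-0.4557|00⟩ + 0.8901|10⟩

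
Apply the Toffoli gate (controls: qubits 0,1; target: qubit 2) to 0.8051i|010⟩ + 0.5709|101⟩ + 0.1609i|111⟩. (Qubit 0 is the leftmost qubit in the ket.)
0.8051i|010⟩ + 0.5709|101⟩ + 0.1609i|110⟩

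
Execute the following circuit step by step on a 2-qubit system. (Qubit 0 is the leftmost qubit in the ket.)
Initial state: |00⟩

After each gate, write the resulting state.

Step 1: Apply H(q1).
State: 1/√2|00⟩ + 1/√2|01⟩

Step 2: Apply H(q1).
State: |00⟩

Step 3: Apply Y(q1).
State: i|01⟩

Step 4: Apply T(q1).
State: (-1/√2 + (1/√2)i)|01⟩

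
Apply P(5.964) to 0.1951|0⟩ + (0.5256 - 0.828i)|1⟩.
0.1951|0⟩ + (0.2392 - 0.9511i)|1⟩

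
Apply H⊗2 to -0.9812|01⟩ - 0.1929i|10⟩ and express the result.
(-0.4906 - 0.09645i)|00⟩ + (0.4906 - 0.09645i)|01⟩ + (-0.4906 + 0.09645i)|10⟩ + (0.4906 + 0.09645i)|11⟩

H⊗2 gives amp(|y⟩) = (1/2) Σ_x (−1)^(x·y) amp(|x⟩), where x·y is the number of positions in which both x and y have a 1.
|00⟩: (-0.9812 - 0.1929i)/2 = (-0.4906 - 0.09645i)
|01⟩: (0.9812 - 0.1929i)/2 = (0.4906 - 0.09645i)
|10⟩: (-0.9812 + 0.1929i)/2 = (-0.4906 + 0.09645i)
|11⟩: (0.9812 + 0.1929i)/2 = (0.4906 + 0.09645i)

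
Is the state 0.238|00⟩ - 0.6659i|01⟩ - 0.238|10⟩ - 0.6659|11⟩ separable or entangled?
Entangled

Writing the state as a|00⟩ + b|01⟩ + c|10⟩ + d|11⟩, it is a product state iff ad − bc = 0.
Here (a, b, c, d) = (0.238, -0.6659i, -0.238, -0.6659): ad − bc = (0.238)(-0.6659) − (-0.6659i)(-0.238) = (-0.1585 - 0.1585i) ≠ 0, so the state is entangled.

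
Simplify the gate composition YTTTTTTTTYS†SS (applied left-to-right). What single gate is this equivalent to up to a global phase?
S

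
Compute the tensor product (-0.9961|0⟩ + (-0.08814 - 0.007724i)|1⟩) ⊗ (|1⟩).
-0.9961|01⟩ + (-0.08814 - 0.007724i)|11⟩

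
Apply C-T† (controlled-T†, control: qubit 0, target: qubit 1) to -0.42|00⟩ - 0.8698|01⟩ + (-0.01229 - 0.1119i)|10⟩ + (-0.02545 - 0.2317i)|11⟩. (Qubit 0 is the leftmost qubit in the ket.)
-0.42|00⟩ - 0.8698|01⟩ + (-0.01229 - 0.1119i)|10⟩ + (-0.1818 - 0.1458i)|11⟩

C-T† leaves the control-|0⟩ kets |00⟩, |01⟩ unchanged and applies T† to qubit 1 on the control-|1⟩ pair (|10⟩, |11⟩).
T† = [[1, 0], [0, (1/√2 - (1/√2)i)]].
With a = amp(|10⟩) = (-0.01229 - 0.1119i) and b = amp(|11⟩) = (-0.02545 - 0.2317i):
new amp(|10⟩) = (1)·a = (-0.01229 - 0.1119i)
new amp(|11⟩) = (1/√2 - (1/√2)i)·b = (-0.1818 - 0.1458i)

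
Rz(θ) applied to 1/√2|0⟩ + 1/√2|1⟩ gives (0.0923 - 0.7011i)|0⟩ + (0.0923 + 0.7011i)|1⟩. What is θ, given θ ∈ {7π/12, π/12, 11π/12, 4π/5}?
11π/12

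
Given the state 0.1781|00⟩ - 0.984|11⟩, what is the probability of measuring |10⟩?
0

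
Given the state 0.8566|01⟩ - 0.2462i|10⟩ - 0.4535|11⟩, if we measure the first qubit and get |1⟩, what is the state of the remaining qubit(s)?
-0.4771i|0⟩ - 0.8788|1⟩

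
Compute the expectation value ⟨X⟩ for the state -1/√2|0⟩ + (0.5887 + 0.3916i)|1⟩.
-0.8325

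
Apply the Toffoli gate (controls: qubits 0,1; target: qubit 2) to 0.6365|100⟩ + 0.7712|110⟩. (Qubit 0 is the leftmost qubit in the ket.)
0.6365|100⟩ + 0.7712|111⟩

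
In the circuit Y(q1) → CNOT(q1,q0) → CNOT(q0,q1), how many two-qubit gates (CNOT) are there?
2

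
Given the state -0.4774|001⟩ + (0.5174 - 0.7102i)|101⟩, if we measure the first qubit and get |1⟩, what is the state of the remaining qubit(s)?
(0.5888 - 0.8083i)|01⟩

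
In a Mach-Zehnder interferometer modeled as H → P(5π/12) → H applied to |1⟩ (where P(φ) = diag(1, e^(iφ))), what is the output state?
(0.3706 - 0.483i)|0⟩ + (0.6294 + 0.483i)|1⟩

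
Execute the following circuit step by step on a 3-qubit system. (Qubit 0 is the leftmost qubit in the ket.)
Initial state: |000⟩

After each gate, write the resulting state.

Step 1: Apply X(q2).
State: |001⟩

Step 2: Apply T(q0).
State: |001⟩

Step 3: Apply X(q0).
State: |101⟩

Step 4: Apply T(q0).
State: (1/√2 + (1/√2)i)|101⟩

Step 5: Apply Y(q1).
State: (-1/√2 + (1/√2)i)|111⟩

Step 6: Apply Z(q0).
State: (1/√2 - (1/√2)i)|111⟩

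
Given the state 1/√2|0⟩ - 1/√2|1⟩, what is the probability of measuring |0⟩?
1/2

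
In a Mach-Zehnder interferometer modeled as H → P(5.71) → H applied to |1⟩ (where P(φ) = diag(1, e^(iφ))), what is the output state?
(0.07991 + 0.2712i)|0⟩ + (0.9201 - 0.2712i)|1⟩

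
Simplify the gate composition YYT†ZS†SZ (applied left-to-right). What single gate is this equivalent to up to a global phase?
T†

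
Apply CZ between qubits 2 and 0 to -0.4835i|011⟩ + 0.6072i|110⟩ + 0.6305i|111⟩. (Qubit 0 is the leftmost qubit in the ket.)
-0.4835i|011⟩ + 0.6072i|110⟩ - 0.6305i|111⟩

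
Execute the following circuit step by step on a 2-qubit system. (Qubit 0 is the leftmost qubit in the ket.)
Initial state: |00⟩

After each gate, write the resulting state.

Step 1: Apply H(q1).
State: 1/√2|00⟩ + 1/√2|01⟩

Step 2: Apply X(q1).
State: 1/√2|00⟩ + 1/√2|01⟩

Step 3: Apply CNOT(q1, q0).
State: 1/√2|00⟩ + 1/√2|11⟩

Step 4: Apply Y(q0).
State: -(1/√2)i|01⟩ + (1/√2)i|10⟩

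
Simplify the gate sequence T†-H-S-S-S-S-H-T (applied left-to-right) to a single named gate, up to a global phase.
I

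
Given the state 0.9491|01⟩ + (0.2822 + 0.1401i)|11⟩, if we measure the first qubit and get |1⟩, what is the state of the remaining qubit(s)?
(0.8957 + 0.4447i)|1⟩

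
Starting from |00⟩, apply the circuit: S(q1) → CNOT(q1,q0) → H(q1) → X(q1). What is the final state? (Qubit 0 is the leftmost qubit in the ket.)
1/√2|00⟩ + 1/√2|01⟩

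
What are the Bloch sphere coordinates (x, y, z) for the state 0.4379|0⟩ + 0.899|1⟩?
(0.7873, 0, -0.6164)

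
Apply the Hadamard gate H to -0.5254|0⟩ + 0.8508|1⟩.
0.2301|0⟩ - 0.9731|1⟩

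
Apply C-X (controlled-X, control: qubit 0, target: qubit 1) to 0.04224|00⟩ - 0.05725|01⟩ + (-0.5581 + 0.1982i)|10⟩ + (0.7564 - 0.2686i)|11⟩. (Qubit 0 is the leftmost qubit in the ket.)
0.04224|00⟩ - 0.05725|01⟩ + (0.7564 - 0.2686i)|10⟩ + (-0.5581 + 0.1982i)|11⟩

C-X leaves the control-|0⟩ kets |00⟩, |01⟩ unchanged and applies X to qubit 1 on the control-|1⟩ pair (|10⟩, |11⟩).
X = [[0, 1], [1, 0]].
With a = amp(|10⟩) = (-0.5581 + 0.1982i) and b = amp(|11⟩) = (0.7564 - 0.2686i):
new amp(|10⟩) = (1)·b = (0.7564 - 0.2686i)
new amp(|11⟩) = (1)·a = (-0.5581 + 0.1982i)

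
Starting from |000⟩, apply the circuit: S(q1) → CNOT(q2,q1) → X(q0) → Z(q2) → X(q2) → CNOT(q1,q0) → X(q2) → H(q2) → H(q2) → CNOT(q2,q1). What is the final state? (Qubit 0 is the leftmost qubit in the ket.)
|100⟩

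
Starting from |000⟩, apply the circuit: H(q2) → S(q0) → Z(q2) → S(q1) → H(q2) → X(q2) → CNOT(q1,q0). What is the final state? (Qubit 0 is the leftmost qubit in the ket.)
|000⟩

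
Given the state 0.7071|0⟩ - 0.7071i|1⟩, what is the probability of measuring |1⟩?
0.5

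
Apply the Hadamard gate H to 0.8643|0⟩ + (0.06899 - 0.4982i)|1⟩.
(0.6599 - 0.3523i)|0⟩ + (0.5624 + 0.3523i)|1⟩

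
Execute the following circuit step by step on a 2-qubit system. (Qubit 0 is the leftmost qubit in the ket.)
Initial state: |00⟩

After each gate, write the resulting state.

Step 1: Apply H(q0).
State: 1/√2|00⟩ + 1/√2|10⟩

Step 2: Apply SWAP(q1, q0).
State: 1/√2|00⟩ + 1/√2|01⟩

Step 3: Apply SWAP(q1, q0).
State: 1/√2|00⟩ + 1/√2|10⟩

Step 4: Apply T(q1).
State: 1/√2|00⟩ + 1/√2|10⟩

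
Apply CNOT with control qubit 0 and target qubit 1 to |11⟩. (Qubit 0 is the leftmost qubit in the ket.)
|10⟩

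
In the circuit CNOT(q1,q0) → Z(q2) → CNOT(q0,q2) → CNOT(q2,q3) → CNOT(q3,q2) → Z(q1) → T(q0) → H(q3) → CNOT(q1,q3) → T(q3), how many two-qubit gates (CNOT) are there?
5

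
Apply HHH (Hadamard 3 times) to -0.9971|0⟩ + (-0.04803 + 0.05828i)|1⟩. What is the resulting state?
(-0.739 + 0.04121i)|0⟩ + (-0.6711 - 0.04121i)|1⟩

H² = I, so H^3 = H: a single Hadamard. With (a, b) = (-0.9971, (-0.04803 + 0.05828i)), H gives ((a + b)/√2, (a − b)/√2) = ((-0.739 + 0.04121i), (-0.6711 - 0.04121i)).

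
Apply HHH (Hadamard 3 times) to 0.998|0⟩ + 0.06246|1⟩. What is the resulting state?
0.7499|0⟩ + 0.6615|1⟩

H² = I, so H^3 = H: a single Hadamard. With (a, b) = (0.998, 0.06246), H gives ((a + b)/√2, (a − b)/√2) = (0.7499, 0.6615).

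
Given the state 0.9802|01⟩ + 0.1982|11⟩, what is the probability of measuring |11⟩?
0.03928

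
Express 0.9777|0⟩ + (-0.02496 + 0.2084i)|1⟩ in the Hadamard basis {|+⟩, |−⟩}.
(0.6737 + 0.1474i)|+⟩ + (0.709 - 0.1474i)|−⟩

With |ψ⟩ = α|0⟩ + β|1⟩, the Hadamard-basis coefficients are ⟨+|ψ⟩ = (α + β)/√2 and ⟨−|ψ⟩ = (α − β)/√2.
Here α = 0.9777, β = (-0.02496 + 0.2084i): (α + β)/√2 = (0.6737 + 0.1474i), (α − β)/√2 = (0.709 - 0.1474i).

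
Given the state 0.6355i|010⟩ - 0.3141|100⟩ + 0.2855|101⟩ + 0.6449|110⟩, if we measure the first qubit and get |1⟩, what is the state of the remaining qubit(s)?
-0.4068|00⟩ + 0.3698|01⟩ + 0.8353|10⟩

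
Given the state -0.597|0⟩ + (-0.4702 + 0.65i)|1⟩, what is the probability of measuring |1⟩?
0.6436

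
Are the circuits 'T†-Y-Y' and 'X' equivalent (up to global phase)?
No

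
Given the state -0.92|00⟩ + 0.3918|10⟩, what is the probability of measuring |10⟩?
0.1535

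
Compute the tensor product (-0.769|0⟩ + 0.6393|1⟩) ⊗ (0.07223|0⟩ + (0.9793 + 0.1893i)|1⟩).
-0.05554|00⟩ + (-0.7531 - 0.1456i)|01⟩ + 0.04618|10⟩ + (0.6261 + 0.121i)|11⟩

amp(|b₁b₂…⟩) = product of the factor amplitudes for bits b₁, b₂, …; only kets whose every factor amplitude is nonzero survive.
|00⟩: (-0.769)(0.07223) = -0.05554
|01⟩: (-0.769)(0.9793 + 0.1893i) = (-0.7531 - 0.1456i)
|10⟩: (0.6393)(0.07223) = 0.04618
|11⟩: (0.6393)(0.9793 + 0.1893i) = (0.6261 + 0.121i)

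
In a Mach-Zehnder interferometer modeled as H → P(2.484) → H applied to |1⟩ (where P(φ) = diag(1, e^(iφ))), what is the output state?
(0.8957 - 0.3056i)|0⟩ + (0.1043 + 0.3056i)|1⟩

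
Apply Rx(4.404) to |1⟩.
-0.8073i|0⟩ - 0.5901|1⟩

Rx(4.404) = [[cos(θ/2), −i·sin(θ/2)], [−i·sin(θ/2), cos(θ/2)]]; θ = 4.404, cos(θ/2) ≈ -0.590117, sin(θ/2) ≈ 0.807318.
With a = amp(|0⟩) = 0 and b = amp(|1⟩) = 1:
new amp(|0⟩) = (-0.590117)·a + (-0.807318i)·b = -0.8073i
new amp(|1⟩) = (-0.807318i)·a + (-0.590117)·b = -0.5901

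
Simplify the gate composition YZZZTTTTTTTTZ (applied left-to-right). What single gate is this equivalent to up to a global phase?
Y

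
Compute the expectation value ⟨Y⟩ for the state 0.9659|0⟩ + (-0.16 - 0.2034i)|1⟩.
-0.3929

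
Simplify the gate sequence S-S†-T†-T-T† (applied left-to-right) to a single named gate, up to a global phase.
T†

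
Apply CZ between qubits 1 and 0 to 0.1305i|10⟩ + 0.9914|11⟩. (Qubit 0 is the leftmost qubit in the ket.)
0.1305i|10⟩ - 0.9914|11⟩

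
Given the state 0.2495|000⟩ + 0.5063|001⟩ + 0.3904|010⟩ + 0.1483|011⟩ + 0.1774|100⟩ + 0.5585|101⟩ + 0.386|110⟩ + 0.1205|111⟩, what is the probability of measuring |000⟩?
0.06225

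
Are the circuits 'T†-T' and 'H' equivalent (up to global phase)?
No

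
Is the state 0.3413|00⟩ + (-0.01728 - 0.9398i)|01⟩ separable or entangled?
Separable

Writing the state as a|00⟩ + b|01⟩ + c|10⟩ + d|11⟩, it is a product state iff ad − bc = 0.
Here (a, b, c, d) = (0.3413, (-0.01728 - 0.9398i), 0, 0): ad − bc = (0.3413)(0) − (-0.01728 - 0.9398i)(0) = 0, so the state is separable.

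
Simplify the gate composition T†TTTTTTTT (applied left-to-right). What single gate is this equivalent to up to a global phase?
T†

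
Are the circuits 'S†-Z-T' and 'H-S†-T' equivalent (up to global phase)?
No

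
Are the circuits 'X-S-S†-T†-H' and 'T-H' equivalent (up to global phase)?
No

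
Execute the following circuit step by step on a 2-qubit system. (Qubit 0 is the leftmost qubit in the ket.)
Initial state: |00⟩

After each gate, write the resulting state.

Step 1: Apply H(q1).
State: 1/√2|00⟩ + 1/√2|01⟩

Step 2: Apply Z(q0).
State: 1/√2|00⟩ + 1/√2|01⟩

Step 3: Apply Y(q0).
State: (1/√2)i|10⟩ + (1/√2)i|11⟩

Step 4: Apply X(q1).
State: (1/√2)i|10⟩ + (1/√2)i|11⟩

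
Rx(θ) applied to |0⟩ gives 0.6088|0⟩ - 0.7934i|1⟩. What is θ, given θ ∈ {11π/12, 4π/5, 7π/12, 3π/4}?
7π/12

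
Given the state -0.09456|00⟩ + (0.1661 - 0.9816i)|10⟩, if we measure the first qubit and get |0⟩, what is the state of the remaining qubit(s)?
-|0⟩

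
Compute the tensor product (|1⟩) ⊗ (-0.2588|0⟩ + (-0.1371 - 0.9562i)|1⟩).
-0.2588|10⟩ + (-0.1371 - 0.9562i)|11⟩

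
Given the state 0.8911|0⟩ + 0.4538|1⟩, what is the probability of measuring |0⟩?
0.7941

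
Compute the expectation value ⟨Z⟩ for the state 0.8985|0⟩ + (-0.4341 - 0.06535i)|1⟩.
0.6146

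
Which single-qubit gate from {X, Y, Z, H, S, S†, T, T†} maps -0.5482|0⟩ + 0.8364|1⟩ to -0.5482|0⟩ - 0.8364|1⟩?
Z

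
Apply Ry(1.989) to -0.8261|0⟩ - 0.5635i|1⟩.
(-0.4502 + 0.4725i)|0⟩ + (-0.6927 - 0.3071i)|1⟩

Ry(1.989) = [[cos(θ/2), −sin(θ/2)], [sin(θ/2), cos(θ/2)]]; θ = 1.989, cos(θ/2) ≈ 0.544922, sin(θ/2) ≈ 0.838487.
With a = amp(|0⟩) = -0.8261 and b = amp(|1⟩) = -0.5635i:
new amp(|0⟩) = (0.544922)·a + (-0.838487)·b = (-0.4502 + 0.4725i)
new amp(|1⟩) = (0.838487)·a + (0.544922)·b = (-0.6927 - 0.3071i)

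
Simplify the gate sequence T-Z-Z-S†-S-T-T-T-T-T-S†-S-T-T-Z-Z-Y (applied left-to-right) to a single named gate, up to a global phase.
Y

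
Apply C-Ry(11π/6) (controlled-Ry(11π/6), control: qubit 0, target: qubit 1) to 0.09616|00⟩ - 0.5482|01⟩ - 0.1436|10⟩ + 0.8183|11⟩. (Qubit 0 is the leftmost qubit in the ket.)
0.09616|00⟩ - 0.5482|01⟩ - 0.07308|10⟩ - 0.8276|11⟩

C-Ry(11π/6) leaves the control-|0⟩ kets |00⟩, |01⟩ unchanged and applies Ry(11π/6) to qubit 1 on the control-|1⟩ pair (|10⟩, |11⟩).
Ry(11π/6) = [[cos(θ/2), −sin(θ/2)], [sin(θ/2), cos(θ/2)]]; θ = 11π/6, cos(θ/2) ≈ -0.965926, sin(θ/2) ≈ 0.258819.
With a = amp(|10⟩) = -0.1436 and b = amp(|11⟩) = 0.8183:
new amp(|10⟩) = (-0.965926)·a + (-0.258819)·b = -0.07308
new amp(|11⟩) = (0.258819)·a + (-0.965926)·b = -0.8276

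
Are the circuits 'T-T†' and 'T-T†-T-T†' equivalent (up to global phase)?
Yes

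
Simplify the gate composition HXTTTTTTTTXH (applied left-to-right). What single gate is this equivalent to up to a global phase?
I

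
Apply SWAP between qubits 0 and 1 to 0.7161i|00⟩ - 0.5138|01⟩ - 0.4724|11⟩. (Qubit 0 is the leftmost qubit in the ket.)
0.7161i|00⟩ - 0.5138|10⟩ - 0.4724|11⟩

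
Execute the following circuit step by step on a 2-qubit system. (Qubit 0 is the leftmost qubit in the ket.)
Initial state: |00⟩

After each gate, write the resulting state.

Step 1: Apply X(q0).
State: |10⟩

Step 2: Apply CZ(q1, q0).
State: |10⟩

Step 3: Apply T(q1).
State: |10⟩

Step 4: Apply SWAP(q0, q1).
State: |01⟩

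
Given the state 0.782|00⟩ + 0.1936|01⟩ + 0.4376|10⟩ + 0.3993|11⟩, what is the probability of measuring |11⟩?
0.1594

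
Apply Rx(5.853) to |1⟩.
-0.2134i|0⟩ - 0.977|1⟩

Rx(5.853) = [[cos(θ/2), −i·sin(θ/2)], [−i·sin(θ/2), cos(θ/2)]]; θ = 5.853, cos(θ/2) ≈ -0.976957, sin(θ/2) ≈ 0.213438.
With a = amp(|0⟩) = 0 and b = amp(|1⟩) = 1:
new amp(|0⟩) = (-0.976957)·a + (-0.213438i)·b = -0.2134i
new amp(|1⟩) = (-0.213438i)·a + (-0.976957)·b = -0.977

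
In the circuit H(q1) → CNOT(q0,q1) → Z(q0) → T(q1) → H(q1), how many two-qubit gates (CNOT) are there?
1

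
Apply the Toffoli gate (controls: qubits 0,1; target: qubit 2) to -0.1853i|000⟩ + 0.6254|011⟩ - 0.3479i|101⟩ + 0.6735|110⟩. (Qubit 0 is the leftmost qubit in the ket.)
-0.1853i|000⟩ + 0.6254|011⟩ - 0.3479i|101⟩ + 0.6735|111⟩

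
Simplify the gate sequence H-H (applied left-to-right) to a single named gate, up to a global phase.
I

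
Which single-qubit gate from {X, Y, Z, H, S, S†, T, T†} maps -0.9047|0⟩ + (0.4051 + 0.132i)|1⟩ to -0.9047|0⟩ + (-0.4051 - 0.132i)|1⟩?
Z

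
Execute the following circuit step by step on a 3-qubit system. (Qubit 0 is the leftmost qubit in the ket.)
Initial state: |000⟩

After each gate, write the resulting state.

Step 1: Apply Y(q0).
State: i|100⟩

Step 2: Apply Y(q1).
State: -|110⟩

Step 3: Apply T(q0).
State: (-1/√2 - (1/√2)i)|110⟩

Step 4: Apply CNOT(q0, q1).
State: (-1/√2 - (1/√2)i)|100⟩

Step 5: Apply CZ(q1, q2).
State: (-1/√2 - (1/√2)i)|100⟩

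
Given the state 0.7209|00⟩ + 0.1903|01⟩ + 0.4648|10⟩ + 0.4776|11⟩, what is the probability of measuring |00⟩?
0.5197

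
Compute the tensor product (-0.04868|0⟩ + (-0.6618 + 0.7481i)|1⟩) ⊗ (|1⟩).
-0.04868|01⟩ + (-0.6618 + 0.7481i)|11⟩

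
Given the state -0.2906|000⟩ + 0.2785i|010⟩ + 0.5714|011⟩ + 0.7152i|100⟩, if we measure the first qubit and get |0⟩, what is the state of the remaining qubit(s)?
-0.4158|00⟩ + 0.3985i|10⟩ + 0.8175|11⟩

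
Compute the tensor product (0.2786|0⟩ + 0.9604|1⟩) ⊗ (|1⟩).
0.2786|01⟩ + 0.9604|11⟩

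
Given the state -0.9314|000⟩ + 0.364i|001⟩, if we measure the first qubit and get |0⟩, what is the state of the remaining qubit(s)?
-0.9314|00⟩ + 0.364i|01⟩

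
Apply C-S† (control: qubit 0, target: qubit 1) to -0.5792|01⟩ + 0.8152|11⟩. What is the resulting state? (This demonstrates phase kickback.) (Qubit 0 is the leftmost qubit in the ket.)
-0.5792|01⟩ - 0.8152i|11⟩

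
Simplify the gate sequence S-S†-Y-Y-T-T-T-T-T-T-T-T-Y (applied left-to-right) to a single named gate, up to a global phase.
Y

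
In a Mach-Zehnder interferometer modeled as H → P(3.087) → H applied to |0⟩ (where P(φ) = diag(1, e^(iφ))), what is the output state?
(0.0007449 + 0.02728i)|0⟩ + (0.9993 - 0.02728i)|1⟩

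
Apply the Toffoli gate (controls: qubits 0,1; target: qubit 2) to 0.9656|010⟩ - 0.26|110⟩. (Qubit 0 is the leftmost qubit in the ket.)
0.9656|010⟩ - 0.26|111⟩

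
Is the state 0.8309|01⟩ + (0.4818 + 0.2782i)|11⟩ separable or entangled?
Separable

Writing the state as a|00⟩ + b|01⟩ + c|10⟩ + d|11⟩, it is a product state iff ad − bc = 0.
Here (a, b, c, d) = (0, 0.8309, 0, (0.4818 + 0.2782i)): ad − bc = (0)(0.4818 + 0.2782i) − (0.8309)(0) = 0, so the state is separable.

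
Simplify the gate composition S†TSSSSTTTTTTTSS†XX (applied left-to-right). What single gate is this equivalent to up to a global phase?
S†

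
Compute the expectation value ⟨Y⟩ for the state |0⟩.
0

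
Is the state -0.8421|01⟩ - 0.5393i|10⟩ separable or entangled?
Entangled

Writing the state as a|00⟩ + b|01⟩ + c|10⟩ + d|11⟩, it is a product state iff ad − bc = 0.
Here (a, b, c, d) = (0, -0.8421, -0.5393i, 0): ad − bc = (0)(0) − (-0.8421)(-0.5393i) = -0.4541i ≠ 0, so the state is entangled.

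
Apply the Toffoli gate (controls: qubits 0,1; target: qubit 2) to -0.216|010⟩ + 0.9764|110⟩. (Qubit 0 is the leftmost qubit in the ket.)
-0.216|010⟩ + 0.9764|111⟩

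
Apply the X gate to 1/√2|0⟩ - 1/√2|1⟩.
-1/√2|0⟩ + 1/√2|1⟩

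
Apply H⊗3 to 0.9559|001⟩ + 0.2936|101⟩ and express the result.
0.4418|000⟩ - 0.4418|001⟩ + 0.4418|010⟩ - 0.4418|011⟩ + 0.2342|100⟩ - 0.2342|101⟩ + 0.2342|110⟩ - 0.2342|111⟩

H⊗3 gives amp(|y⟩) = (1/2√2) Σ_x (−1)^(x·y) amp(|x⟩), where x·y is the number of positions in which both x and y have a 1.
|000⟩: (0.9559 + 0.2936)/(2√2) = 0.4418
|001⟩: (-0.9559 - 0.2936)/(2√2) = -0.4418
|010⟩: (0.9559 + 0.2936)/(2√2) = 0.4418
|011⟩: (-0.9559 - 0.2936)/(2√2) = -0.4418
|100⟩: (0.9559 - 0.2936)/(2√2) = 0.2342
|101⟩: (-0.9559 + 0.2936)/(2√2) = -0.2342
|110⟩: (0.9559 - 0.2936)/(2√2) = 0.2342
|111⟩: (-0.9559 + 0.2936)/(2√2) = -0.2342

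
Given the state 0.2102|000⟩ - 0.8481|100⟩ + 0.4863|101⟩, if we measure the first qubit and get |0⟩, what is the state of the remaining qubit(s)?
|00⟩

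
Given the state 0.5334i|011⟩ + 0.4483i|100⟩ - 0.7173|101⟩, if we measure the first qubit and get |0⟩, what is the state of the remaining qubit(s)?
i|11⟩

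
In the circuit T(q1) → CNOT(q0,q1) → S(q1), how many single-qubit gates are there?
2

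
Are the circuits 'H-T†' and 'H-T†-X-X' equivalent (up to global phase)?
Yes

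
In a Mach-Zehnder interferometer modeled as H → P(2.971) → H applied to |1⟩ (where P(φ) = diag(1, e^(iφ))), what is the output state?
(0.9927 - 0.08488i)|0⟩ + (0.007258 + 0.08488i)|1⟩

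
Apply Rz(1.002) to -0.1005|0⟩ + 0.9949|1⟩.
(-0.08815 + 0.04827i)|0⟩ + (0.8726 + 0.4779i)|1⟩

Rz(1.002) = [[e^(−iθ/2), 0], [0, e^(iθ/2)]] with e^(±iθ/2) = cos(θ/2) ± i·sin(θ/2); θ = 1.002, cos(θ/2) ≈ 0.877103, sin(θ/2) ≈ 0.480303.
With a = amp(|0⟩) = -0.1005 and b = amp(|1⟩) = 0.9949:
new amp(|0⟩) = (0.877103 - 0.480303i)·a = (-0.08815 + 0.04827i)
new amp(|1⟩) = (0.877103 + 0.480303i)·b = (0.8726 + 0.4779i)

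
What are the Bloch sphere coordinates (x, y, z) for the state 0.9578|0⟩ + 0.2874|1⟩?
(0.5505, 0, 0.8348)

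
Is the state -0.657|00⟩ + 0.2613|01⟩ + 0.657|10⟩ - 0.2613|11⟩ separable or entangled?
Separable

Writing the state as a|00⟩ + b|01⟩ + c|10⟩ + d|11⟩, it is a product state iff ad − bc = 0.
Here (a, b, c, d) = (-0.657, 0.2613, 0.657, -0.2613): ad − bc = (-0.657)(-0.2613) − (0.2613)(0.657) = 0, so the state is separable.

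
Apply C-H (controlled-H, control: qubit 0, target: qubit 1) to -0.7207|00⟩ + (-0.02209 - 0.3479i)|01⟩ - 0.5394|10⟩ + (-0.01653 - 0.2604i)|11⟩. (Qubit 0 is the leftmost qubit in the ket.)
-0.7207|00⟩ + (-0.02209 - 0.3479i)|01⟩ + (-0.3931 - 0.1841i)|10⟩ + (-0.3697 + 0.1841i)|11⟩

C-H leaves the control-|0⟩ kets |00⟩, |01⟩ unchanged and applies H to qubit 1 on the control-|1⟩ pair (|10⟩, |11⟩).
H = [[1/√2, 1/√2], [1/√2, -1/√2]].
With a = amp(|10⟩) = -0.5394 and b = amp(|11⟩) = (-0.01653 - 0.2604i):
new amp(|10⟩) = (1/√2)·a + (1/√2)·b = (-0.3931 - 0.1841i)
new amp(|11⟩) = (1/√2)·a + (-1/√2)·b = (-0.3697 + 0.1841i)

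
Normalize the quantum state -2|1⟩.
-|1⟩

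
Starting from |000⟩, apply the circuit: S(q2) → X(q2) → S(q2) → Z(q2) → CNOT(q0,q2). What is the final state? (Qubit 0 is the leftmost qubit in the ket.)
-i|001⟩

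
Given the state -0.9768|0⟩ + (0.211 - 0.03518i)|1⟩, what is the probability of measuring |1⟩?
0.04576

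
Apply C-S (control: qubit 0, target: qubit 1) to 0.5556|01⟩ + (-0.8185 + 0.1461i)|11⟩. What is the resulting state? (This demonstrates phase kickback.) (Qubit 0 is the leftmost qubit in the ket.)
0.5556|01⟩ + (-0.1461 - 0.8185i)|11⟩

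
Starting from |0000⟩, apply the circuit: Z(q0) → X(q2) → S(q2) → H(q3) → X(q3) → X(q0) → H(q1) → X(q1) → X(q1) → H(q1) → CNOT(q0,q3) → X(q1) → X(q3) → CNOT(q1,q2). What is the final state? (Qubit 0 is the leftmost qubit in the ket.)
(1/√2)i|1100⟩ + (1/√2)i|1101⟩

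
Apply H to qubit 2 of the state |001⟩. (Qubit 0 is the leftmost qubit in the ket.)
1/√2|000⟩ - 1/√2|001⟩

H on qubit 2 mixes each pair of kets that differ only in qubit 2: amplitudes (a, b) of (|…0…⟩, |…1…⟩) become ((a + b)/√2, (a − b)/√2). Kets absent from the input have amplitude 0.
(|000⟩, |001⟩): (a, b) = (0, 1) → (1/√2, -1/√2)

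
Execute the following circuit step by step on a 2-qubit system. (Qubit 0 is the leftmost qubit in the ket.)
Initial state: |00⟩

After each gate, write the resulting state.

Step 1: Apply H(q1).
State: 1/√2|00⟩ + 1/√2|01⟩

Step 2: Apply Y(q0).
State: (1/√2)i|10⟩ + (1/√2)i|11⟩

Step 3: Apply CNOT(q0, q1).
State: (1/√2)i|10⟩ + (1/√2)i|11⟩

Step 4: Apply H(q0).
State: (1/2)i|00⟩ + (1/2)i|01⟩ - (1/2)i|10⟩ - (1/2)i|11⟩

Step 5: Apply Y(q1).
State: 1/2|00⟩ - 1/2|01⟩ - 1/2|10⟩ + 1/2|11⟩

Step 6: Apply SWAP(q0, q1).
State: 1/2|00⟩ - 1/2|01⟩ - 1/2|10⟩ + 1/2|11⟩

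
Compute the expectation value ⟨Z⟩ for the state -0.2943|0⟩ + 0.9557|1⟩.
-0.8268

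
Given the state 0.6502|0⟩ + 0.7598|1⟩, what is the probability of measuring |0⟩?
0.4228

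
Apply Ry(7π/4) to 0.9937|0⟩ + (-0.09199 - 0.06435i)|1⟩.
(-0.8829 + 0.02463i)|0⟩ + (0.4653 + 0.05945i)|1⟩

Ry(7π/4) = [[cos(θ/2), −sin(θ/2)], [sin(θ/2), cos(θ/2)]]; θ = 7π/4, cos(θ/2) ≈ -0.92388, sin(θ/2) ≈ 0.382683.
With a = amp(|0⟩) = 0.9937 and b = amp(|1⟩) = (-0.09199 - 0.06435i):
new amp(|0⟩) = (-0.92388)·a + (-0.382683)·b = (-0.8829 + 0.02463i)
new amp(|1⟩) = (0.382683)·a + (-0.92388)·b = (0.4653 + 0.05945i)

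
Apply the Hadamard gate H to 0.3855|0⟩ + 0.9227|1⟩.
0.925|0⟩ - 0.3799|1⟩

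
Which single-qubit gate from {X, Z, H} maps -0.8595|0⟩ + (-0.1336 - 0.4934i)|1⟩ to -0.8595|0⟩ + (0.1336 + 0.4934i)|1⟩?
Z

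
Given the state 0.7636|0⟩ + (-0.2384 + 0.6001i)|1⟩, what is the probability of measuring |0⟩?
0.5831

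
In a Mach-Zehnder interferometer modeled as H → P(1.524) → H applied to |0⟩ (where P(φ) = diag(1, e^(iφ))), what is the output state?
(0.5234 + 0.4995i)|0⟩ + (0.4766 - 0.4995i)|1⟩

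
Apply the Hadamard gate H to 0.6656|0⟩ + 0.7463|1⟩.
0.9984|0⟩ - 0.05706|1⟩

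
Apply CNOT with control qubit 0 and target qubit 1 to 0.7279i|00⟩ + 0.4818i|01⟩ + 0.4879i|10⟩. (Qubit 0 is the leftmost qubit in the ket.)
0.7279i|00⟩ + 0.4818i|01⟩ + 0.4879i|11⟩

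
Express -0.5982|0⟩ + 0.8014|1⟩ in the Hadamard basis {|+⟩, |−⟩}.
0.1437|+⟩ - 0.9897|−⟩

With |ψ⟩ = α|0⟩ + β|1⟩, the Hadamard-basis coefficients are ⟨+|ψ⟩ = (α + β)/√2 and ⟨−|ψ⟩ = (α − β)/√2.
Here α = -0.5982, β = 0.8014: (α + β)/√2 = 0.1437, (α − β)/√2 = -0.9897.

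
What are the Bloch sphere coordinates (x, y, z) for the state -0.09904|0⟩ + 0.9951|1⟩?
(-0.1971, 0, -0.9804)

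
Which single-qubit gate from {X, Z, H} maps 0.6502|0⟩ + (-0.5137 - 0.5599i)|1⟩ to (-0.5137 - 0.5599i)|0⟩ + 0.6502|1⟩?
X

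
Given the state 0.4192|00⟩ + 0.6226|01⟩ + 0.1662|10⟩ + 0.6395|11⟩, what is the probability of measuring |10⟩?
0.02762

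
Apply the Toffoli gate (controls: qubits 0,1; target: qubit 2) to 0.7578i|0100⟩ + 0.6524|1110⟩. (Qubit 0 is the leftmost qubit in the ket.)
0.7578i|0100⟩ + 0.6524|1100⟩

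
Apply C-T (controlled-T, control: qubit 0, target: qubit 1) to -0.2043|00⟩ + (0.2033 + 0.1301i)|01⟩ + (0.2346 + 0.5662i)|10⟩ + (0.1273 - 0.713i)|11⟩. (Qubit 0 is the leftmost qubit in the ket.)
-0.2043|00⟩ + (0.2033 + 0.1301i)|01⟩ + (0.2346 + 0.5662i)|10⟩ + (0.5942 - 0.4142i)|11⟩

C-T leaves the control-|0⟩ kets |00⟩, |01⟩ unchanged and applies T to qubit 1 on the control-|1⟩ pair (|10⟩, |11⟩).
T = [[1, 0], [0, (1/√2 + (1/√2)i)]].
With a = amp(|10⟩) = (0.2346 + 0.5662i) and b = amp(|11⟩) = (0.1273 - 0.713i):
new amp(|10⟩) = (1)·a = (0.2346 + 0.5662i)
new amp(|11⟩) = (1/√2 + (1/√2)i)·b = (0.5942 - 0.4142i)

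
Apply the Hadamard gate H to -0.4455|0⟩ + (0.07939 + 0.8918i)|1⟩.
(-0.2589 + 0.6306i)|0⟩ + (-0.3712 - 0.6306i)|1⟩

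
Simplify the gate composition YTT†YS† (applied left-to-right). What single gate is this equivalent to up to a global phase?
S†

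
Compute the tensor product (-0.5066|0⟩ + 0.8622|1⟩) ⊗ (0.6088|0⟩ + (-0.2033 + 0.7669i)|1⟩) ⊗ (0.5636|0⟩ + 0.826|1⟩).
-0.1738|000⟩ - 0.2548|001⟩ + (0.05805 - 0.219i)|010⟩ + (0.08507 - 0.3209i)|011⟩ + 0.2958|100⟩ + 0.4336|101⟩ + (-0.09879 + 0.3727i)|110⟩ + (-0.1448 + 0.5462i)|111⟩

amp(|b₁b₂…⟩) = product of the factor amplitudes for bits b₁, b₂, …; only kets whose every factor amplitude is nonzero survive.
|000⟩: (-0.5066)(0.6088)(0.5636) = -0.1738
|001⟩: (-0.5066)(0.6088)(0.826) = -0.2548
|010⟩: (-0.5066)(-0.2033 + 0.7669i)(0.5636) = (0.05805 - 0.219i)
|011⟩: (-0.5066)(-0.2033 + 0.7669i)(0.826) = (0.08507 - 0.3209i)
|100⟩: (0.8622)(0.6088)(0.5636) = 0.2958
|101⟩: (0.8622)(0.6088)(0.826) = 0.4336
|110⟩: (0.8622)(-0.2033 + 0.7669i)(0.5636) = (-0.09879 + 0.3727i)
|111⟩: (0.8622)(-0.2033 + 0.7669i)(0.826) = (-0.1448 + 0.5462i)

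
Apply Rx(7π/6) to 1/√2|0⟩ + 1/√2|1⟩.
(-0.183 - 0.683i)|0⟩ + (-0.183 - 0.683i)|1⟩

Rx(7π/6) = [[cos(θ/2), −i·sin(θ/2)], [−i·sin(θ/2), cos(θ/2)]]; θ = 7π/6, cos(θ/2) ≈ -0.258819, sin(θ/2) ≈ 0.965926.
With a = amp(|0⟩) = 1/√2 and b = amp(|1⟩) = 1/√2:
new amp(|0⟩) = (-0.258819)·a + (-0.965926i)·b = (-0.183 - 0.683i)
new amp(|1⟩) = (-0.965926i)·a + (-0.258819)·b = (-0.183 - 0.683i)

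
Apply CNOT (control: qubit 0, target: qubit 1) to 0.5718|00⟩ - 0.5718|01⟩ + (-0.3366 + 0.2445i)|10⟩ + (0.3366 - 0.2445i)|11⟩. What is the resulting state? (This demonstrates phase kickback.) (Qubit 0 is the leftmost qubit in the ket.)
0.5718|00⟩ - 0.5718|01⟩ + (0.3366 - 0.2445i)|10⟩ + (-0.3366 + 0.2445i)|11⟩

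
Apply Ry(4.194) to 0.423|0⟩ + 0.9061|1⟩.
-0.996|0⟩ - 0.08932|1⟩

Ry(4.194) = [[cos(θ/2), −sin(θ/2)], [sin(θ/2), cos(θ/2)]]; θ = 4.194, cos(θ/2) ≈ -0.502254, sin(θ/2) ≈ 0.86472.
With a = amp(|0⟩) = 0.423 and b = amp(|1⟩) = 0.9061:
new amp(|0⟩) = (-0.502254)·a + (-0.86472)·b = -0.996
new amp(|1⟩) = (0.86472)·a + (-0.502254)·b = -0.08932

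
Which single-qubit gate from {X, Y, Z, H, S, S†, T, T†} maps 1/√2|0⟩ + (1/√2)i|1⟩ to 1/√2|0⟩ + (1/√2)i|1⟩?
Y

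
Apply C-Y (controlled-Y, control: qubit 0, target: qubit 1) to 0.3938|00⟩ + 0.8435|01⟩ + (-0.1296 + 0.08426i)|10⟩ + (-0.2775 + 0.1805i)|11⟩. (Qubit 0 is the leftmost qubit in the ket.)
0.3938|00⟩ + 0.8435|01⟩ + (0.1805 + 0.2775i)|10⟩ + (-0.08426 - 0.1296i)|11⟩

C-Y leaves the control-|0⟩ kets |00⟩, |01⟩ unchanged and applies Y to qubit 1 on the control-|1⟩ pair (|10⟩, |11⟩).
Y = [[0, -i], [i, 0]].
With a = amp(|10⟩) = (-0.1296 + 0.08426i) and b = amp(|11⟩) = (-0.2775 + 0.1805i):
new amp(|10⟩) = (-i)·b = (0.1805 + 0.2775i)
new amp(|11⟩) = (i)·a = (-0.08426 - 0.1296i)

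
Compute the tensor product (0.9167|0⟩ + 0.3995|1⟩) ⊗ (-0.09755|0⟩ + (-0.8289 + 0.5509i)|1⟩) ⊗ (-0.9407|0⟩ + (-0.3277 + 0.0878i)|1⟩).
0.08412|000⟩ + (0.0293 - 0.007851i)|001⟩ + (0.7148 - 0.4751i)|010⟩ + (0.2047 - 0.2322i)|011⟩ + 0.03666|100⟩ + (0.01277 - 0.003422i)|101⟩ + (0.3115 - 0.207i)|110⟩ + (0.08919 - 0.1012i)|111⟩

amp(|b₁b₂…⟩) = product of the factor amplitudes for bits b₁, b₂, …; only kets whose every factor amplitude is nonzero survive.
|000⟩: (0.9167)(-0.09755)(-0.9407) = 0.08412
|001⟩: (0.9167)(-0.09755)(-0.3277 + 0.0878i) = (0.0293 - 0.007851i)
|010⟩: (0.9167)(-0.8289 + 0.5509i)(-0.9407) = (0.7148 - 0.4751i)
|011⟩: (0.9167)(-0.8289 + 0.5509i)(-0.3277 + 0.0878i) = (0.2047 - 0.2322i)
|100⟩: (0.3995)(-0.09755)(-0.9407) = 0.03666
|101⟩: (0.3995)(-0.09755)(-0.3277 + 0.0878i) = (0.01277 - 0.003422i)
|110⟩: (0.3995)(-0.8289 + 0.5509i)(-0.9407) = (0.3115 - 0.207i)
|111⟩: (0.3995)(-0.8289 + 0.5509i)(-0.3277 + 0.0878i) = (0.08919 - 0.1012i)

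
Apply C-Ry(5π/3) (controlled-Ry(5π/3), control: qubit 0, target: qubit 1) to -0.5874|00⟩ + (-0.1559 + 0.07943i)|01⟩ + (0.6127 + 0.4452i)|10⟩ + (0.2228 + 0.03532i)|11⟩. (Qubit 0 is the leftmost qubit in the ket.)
-0.5874|00⟩ + (-0.1559 + 0.07943i)|01⟩ + (-0.642 - 0.4032i)|10⟩ + (0.1134 + 0.192i)|11⟩

C-Ry(5π/3) leaves the control-|0⟩ kets |00⟩, |01⟩ unchanged and applies Ry(5π/3) to qubit 1 on the control-|1⟩ pair (|10⟩, |11⟩).
Ry(5π/3) = [[cos(θ/2), −sin(θ/2)], [sin(θ/2), cos(θ/2)]]; θ = 5π/3, cos(θ/2) ≈ -0.866025, sin(θ/2) ≈ 0.5.
With a = amp(|10⟩) = (0.6127 + 0.4452i) and b = amp(|11⟩) = (0.2228 + 0.03532i):
new amp(|10⟩) = (-0.866025)·a + (-0.5)·b = (-0.642 - 0.4032i)
new amp(|11⟩) = (0.5)·a + (-0.866025)·b = (0.1134 + 0.192i)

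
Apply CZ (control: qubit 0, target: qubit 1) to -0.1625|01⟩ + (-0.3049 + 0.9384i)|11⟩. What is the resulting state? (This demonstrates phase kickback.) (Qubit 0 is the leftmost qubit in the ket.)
-0.1625|01⟩ + (0.3049 - 0.9384i)|11⟩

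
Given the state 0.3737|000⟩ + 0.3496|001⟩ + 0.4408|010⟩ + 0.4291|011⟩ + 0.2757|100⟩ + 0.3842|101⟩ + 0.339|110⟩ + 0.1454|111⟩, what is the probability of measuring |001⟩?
0.1222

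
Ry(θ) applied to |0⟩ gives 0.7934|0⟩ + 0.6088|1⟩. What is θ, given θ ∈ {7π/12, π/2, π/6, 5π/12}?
5π/12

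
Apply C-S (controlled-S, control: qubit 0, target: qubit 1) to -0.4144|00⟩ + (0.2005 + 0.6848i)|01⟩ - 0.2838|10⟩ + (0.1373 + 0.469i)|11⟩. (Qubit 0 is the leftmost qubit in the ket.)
-0.4144|00⟩ + (0.2005 + 0.6848i)|01⟩ - 0.2838|10⟩ + (-0.469 + 0.1373i)|11⟩

C-S leaves the control-|0⟩ kets |00⟩, |01⟩ unchanged and applies S to qubit 1 on the control-|1⟩ pair (|10⟩, |11⟩).
S = [[1, 0], [0, i]].
With a = amp(|10⟩) = -0.2838 and b = amp(|11⟩) = (0.1373 + 0.469i):
new amp(|10⟩) = (1)·a = -0.2838
new amp(|11⟩) = (i)·b = (-0.469 + 0.1373i)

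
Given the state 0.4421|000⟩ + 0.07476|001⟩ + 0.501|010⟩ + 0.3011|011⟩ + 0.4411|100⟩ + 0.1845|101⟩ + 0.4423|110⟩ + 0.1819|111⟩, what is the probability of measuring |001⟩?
0.005589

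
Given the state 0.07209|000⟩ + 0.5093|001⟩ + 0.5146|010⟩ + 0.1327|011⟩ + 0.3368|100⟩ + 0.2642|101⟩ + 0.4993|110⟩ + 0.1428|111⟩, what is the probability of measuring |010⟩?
0.2648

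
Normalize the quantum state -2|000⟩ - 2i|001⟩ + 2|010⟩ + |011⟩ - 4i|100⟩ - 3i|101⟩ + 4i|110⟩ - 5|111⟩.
-0.225|000⟩ - 0.225i|001⟩ + 0.225|010⟩ + 0.1125|011⟩ - 0.45i|100⟩ - 0.3375i|101⟩ + 0.45i|110⟩ - 0.5625|111⟩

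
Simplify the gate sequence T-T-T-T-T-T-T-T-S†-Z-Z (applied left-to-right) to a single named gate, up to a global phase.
S†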